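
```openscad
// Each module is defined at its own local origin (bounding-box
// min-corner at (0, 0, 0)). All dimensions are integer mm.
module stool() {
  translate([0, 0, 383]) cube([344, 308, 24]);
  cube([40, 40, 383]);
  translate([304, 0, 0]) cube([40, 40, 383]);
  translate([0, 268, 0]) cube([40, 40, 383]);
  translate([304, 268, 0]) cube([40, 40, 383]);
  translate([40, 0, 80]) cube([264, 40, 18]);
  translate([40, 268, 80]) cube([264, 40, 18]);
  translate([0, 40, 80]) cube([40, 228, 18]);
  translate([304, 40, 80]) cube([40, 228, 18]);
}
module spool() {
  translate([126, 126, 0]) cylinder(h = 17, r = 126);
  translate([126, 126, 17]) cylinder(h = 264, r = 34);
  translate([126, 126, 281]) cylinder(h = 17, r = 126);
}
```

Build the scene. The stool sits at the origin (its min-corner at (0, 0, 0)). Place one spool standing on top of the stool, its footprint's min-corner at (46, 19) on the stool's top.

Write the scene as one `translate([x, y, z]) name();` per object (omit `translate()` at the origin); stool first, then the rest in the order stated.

stool();
translate([46, 19, 407]) spool();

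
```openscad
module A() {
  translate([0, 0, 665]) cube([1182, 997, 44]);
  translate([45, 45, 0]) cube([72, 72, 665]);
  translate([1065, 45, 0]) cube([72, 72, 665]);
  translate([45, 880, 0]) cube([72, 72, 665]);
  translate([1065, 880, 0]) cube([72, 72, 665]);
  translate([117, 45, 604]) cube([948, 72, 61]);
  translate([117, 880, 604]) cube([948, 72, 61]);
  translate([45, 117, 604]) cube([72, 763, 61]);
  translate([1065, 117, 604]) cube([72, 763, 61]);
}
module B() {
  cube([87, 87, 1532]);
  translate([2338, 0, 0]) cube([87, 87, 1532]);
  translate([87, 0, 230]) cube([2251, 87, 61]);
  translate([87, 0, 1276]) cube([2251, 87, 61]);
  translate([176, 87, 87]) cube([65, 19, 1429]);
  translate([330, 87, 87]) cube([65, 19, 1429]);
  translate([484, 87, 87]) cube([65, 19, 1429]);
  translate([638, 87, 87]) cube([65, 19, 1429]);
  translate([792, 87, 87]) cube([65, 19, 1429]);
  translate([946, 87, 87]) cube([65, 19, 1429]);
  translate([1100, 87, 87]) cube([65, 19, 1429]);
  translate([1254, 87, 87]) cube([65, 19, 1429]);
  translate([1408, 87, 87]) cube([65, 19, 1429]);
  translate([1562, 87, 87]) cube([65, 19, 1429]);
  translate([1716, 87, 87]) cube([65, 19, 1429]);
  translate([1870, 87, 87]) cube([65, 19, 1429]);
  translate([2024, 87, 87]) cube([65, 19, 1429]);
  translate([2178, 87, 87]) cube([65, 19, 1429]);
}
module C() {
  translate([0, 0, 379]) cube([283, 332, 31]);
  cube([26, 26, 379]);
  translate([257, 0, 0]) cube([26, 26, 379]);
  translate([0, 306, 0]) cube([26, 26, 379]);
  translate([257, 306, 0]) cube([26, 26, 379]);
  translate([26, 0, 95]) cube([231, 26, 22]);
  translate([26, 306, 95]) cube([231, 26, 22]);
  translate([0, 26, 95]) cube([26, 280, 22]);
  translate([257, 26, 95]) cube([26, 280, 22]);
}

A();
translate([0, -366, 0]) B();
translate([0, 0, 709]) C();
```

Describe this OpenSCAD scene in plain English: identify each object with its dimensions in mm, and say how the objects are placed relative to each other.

A is a table: top 1182 mm (x) × 997 mm (y), 44 mm thick, upper face at z = 709 mm, on four 72×72 mm square legs, each inset 45 mm from the nearest pair of top edges, running from z = 0 to the bottom of the top. Four apron rails, 72 mm thick and 61 mm tall, run between adjacent legs with their top edges flush with the underside of the top and their outer faces flush with the legs' outer faces.

B is a fence section. Two 87×87 mm posts, 1532 mm tall, stand on the floor with a clear span of 2251 mm between their inner faces. Two horizontal rails of 87×61 mm section span the gap between the posts with their undersides at z = 230 mm and z = 1276 mm, flush with the posts' −y face. 14 pickets, each 65 mm wide, 19 mm thick and 1429 mm tall, are fixed to the +y face of the rails with their bottoms at z = 87 mm, evenly spaced across the span with equal gaps (rounded down to the nearest mm) at the −x end and between each pair — any rounding remainder accumulates at the +x end.

C is a four-legged stool. The seat is 283×332 mm, 31 mm thick, top at z = 410 mm. It stands on four square legs, each 26×26 mm in cross-section, from z = 0 to the seat underside, each flush with a corner of the seat. Four stretchers, 26 mm wide and 22 mm tall, connect adjacent legs with their undersides at z = 95 mm, each running between the inner faces of the legs it joins and aligned with the legs' outer faces on the other axis.

The fence section is on the floor beside the table on its −y side. The stool is on top of the table.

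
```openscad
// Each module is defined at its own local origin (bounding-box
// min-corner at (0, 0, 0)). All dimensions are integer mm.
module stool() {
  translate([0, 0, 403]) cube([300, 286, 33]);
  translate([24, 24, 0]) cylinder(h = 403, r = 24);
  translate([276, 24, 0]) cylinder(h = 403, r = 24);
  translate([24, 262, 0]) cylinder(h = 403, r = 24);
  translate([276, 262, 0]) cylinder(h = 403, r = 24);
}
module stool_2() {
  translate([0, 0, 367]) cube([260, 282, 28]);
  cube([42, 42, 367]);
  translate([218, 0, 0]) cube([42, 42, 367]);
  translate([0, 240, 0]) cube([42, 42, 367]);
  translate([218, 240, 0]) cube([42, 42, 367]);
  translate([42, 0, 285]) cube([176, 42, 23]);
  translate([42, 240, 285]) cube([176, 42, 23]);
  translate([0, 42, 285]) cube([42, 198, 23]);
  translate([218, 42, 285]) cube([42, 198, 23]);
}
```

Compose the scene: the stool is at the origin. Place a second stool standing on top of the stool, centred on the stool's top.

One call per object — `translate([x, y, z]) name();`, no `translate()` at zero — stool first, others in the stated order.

stool();
translate([20, 2, 436]) stool_2();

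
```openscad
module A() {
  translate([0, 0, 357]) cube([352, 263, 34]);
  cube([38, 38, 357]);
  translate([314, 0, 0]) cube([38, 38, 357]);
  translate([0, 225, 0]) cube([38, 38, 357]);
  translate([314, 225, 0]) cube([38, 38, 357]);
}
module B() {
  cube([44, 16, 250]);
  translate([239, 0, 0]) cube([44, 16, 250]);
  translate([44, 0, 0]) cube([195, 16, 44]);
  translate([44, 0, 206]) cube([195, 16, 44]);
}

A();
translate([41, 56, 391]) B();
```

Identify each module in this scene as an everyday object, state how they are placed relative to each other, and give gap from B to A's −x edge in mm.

The picture frame's min-x is at 41; the stool's min-x is 0; gap = 41 mm.

A is a stool. B is a picture frame. The picture frame is on top of the stool. The gap from the picture frame to the stool's −x edge is 41 mm.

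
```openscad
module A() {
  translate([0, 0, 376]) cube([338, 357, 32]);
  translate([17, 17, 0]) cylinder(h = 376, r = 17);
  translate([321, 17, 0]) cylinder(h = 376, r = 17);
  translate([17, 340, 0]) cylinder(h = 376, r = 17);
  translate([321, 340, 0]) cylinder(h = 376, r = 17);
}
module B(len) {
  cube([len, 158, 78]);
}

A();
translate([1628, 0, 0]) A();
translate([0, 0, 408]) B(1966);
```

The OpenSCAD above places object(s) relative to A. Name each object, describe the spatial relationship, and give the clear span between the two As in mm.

Second stool starts at x = 1628; first ends at x = 338; clear span = 1628 − 338 = 1290 mm.

A is a stool. B is a beam. A beam spans the tops of two stools. The clear span between the two stools is 1290 mm.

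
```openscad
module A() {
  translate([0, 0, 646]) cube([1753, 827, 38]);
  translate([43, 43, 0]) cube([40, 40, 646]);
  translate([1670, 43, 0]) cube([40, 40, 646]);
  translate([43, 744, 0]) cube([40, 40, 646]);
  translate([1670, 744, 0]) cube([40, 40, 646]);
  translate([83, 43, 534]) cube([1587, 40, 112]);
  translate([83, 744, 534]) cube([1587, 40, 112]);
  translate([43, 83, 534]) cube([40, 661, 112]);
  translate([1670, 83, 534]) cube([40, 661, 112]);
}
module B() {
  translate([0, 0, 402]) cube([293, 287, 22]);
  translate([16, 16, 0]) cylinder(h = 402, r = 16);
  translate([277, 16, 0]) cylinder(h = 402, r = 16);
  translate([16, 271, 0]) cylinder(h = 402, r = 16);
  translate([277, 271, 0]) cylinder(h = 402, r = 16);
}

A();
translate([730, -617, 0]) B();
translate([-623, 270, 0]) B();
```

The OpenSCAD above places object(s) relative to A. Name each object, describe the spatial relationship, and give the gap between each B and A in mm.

Each stool's nearest face is 330 mm from the table's bounding box.

A is a table. B is a stool. Two stools sit around the table at the −y, −x sides. The gap between each stool and the table is 330 mm.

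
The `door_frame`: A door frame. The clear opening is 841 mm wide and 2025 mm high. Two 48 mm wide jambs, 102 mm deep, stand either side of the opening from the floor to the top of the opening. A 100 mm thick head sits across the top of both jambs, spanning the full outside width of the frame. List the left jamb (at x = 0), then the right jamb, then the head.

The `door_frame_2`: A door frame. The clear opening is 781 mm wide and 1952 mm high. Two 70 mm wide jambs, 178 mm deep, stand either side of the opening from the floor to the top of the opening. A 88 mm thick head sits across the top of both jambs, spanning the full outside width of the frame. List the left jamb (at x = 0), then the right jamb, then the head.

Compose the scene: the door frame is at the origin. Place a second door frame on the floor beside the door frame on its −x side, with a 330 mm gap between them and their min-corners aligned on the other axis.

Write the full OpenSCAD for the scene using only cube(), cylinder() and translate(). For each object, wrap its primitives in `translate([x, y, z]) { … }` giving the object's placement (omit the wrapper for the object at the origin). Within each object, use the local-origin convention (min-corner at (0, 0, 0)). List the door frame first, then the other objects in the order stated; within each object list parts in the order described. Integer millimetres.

cube([48, 102, 2025]);
translate([889, 0, 0]) cube([48, 102, 2025]);
translate([0, 0, 2025]) cube([937, 102, 100]);
translate([-1251, 0, 0]) {
  cube([70, 178, 1952]);
  translate([851, 0, 0]) cube([70, 178, 1952]);
  translate([0, 0, 1952]) cube([921, 178, 88]);
}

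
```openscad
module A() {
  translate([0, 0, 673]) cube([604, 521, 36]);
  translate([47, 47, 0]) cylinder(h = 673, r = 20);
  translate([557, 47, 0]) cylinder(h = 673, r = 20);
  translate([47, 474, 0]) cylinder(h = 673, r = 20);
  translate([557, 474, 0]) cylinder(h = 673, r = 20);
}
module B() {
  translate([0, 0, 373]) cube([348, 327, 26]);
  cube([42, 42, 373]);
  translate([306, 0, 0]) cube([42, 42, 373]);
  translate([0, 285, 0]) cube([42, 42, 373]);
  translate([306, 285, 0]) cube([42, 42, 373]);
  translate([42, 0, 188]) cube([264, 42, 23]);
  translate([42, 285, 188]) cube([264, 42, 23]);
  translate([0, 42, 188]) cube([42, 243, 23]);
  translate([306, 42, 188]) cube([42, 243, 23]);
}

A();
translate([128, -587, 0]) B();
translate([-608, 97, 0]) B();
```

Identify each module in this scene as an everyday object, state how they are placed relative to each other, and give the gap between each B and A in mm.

A is a table. B is a stool. Two stools sit around the table at the −y, −x sides. The gap between each stool and the table is 260 mm.

Each stool's nearest face is 260 mm from the table's bounding box.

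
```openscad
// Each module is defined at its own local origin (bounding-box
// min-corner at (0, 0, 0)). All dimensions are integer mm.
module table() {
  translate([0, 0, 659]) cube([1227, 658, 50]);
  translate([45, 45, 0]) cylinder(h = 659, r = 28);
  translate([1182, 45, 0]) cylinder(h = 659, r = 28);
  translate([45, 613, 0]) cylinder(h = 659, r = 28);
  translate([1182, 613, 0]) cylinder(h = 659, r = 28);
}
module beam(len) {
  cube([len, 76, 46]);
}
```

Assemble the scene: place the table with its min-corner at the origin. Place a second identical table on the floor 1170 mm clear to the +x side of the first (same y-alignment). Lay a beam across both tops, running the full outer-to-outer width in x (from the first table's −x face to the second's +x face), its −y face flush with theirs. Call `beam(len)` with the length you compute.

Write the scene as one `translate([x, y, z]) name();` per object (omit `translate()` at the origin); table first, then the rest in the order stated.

table();
translate([2397, 0, 0]) table();
translate([0, 0, 709]) beam(3624);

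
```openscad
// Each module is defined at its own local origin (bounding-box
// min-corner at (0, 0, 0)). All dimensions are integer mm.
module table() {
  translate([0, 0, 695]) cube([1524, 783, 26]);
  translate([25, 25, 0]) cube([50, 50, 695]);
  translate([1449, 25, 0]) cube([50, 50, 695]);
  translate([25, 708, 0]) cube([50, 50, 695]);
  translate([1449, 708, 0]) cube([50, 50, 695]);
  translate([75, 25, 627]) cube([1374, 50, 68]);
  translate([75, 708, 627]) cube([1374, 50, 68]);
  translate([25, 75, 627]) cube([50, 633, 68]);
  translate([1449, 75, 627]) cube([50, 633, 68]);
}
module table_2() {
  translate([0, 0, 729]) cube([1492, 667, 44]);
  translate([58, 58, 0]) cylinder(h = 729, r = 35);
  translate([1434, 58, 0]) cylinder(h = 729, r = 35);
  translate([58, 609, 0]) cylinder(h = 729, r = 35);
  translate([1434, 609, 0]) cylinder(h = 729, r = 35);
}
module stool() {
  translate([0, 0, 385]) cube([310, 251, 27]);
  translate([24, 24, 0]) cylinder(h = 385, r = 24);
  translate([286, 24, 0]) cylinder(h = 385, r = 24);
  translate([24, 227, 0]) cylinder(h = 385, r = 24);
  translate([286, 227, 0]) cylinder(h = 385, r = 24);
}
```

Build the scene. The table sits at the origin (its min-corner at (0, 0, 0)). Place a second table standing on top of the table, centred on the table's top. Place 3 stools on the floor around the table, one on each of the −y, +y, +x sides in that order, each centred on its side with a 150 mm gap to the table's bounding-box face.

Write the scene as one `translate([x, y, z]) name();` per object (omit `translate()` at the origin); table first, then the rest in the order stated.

table();
translate([16, 58, 721]) table_2();
translate([607, -401, 0]) stool();
translate([607, 933, 0]) stool();
translate([1674, 266, 0]) stool();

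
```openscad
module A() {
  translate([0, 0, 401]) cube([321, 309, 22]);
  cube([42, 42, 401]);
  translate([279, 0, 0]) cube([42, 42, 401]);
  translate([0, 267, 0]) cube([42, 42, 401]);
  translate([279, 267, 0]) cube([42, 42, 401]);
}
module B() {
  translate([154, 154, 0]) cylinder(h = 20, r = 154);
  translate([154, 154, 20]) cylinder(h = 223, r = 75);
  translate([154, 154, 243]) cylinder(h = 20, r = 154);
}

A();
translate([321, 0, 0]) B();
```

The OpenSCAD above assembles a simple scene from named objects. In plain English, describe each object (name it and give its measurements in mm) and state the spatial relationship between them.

A is a four-legged stool. The seat is 321×309 mm, 22 mm thick, top at z = 423 mm. It stands on four square legs, each 42×42 mm in cross-section, from z = 0 to the seat underside, each flush with a corner of the seat.

B is a spool: two coaxial disc flanges of radius 154 mm and thickness 20 mm, joined by a core cylinder of radius 75 mm and height 223 mm. The lower flange rests on z = 0 and the three cylinders share a vertical axis.

The spool is against the stool's +x side, with their −y faces flush.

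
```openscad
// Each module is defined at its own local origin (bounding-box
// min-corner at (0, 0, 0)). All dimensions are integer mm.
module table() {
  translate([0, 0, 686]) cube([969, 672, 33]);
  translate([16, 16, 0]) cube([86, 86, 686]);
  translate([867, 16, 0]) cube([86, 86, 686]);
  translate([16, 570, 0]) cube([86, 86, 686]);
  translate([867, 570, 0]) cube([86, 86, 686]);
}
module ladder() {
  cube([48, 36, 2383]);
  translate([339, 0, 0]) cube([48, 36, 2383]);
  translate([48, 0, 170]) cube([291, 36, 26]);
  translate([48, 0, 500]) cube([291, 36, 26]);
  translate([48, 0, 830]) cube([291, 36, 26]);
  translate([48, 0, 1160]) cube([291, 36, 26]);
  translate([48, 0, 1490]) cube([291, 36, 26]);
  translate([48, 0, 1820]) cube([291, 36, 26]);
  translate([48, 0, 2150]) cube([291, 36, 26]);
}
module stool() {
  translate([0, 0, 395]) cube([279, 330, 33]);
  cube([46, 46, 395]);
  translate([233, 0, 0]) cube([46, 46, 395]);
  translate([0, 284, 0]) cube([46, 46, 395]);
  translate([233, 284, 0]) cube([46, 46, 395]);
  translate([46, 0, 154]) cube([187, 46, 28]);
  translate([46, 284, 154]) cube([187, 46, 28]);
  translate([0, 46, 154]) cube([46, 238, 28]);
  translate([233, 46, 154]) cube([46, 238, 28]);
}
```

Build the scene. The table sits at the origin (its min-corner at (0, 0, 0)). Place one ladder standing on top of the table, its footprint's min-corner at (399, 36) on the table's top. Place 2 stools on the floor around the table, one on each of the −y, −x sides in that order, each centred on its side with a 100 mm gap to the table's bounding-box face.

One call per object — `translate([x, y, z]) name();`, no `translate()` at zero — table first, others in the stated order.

table();
translate([399, 36, 719]) ladder();
translate([345, -430, 0]) stool();
translate([-379, 171, 0]) stool();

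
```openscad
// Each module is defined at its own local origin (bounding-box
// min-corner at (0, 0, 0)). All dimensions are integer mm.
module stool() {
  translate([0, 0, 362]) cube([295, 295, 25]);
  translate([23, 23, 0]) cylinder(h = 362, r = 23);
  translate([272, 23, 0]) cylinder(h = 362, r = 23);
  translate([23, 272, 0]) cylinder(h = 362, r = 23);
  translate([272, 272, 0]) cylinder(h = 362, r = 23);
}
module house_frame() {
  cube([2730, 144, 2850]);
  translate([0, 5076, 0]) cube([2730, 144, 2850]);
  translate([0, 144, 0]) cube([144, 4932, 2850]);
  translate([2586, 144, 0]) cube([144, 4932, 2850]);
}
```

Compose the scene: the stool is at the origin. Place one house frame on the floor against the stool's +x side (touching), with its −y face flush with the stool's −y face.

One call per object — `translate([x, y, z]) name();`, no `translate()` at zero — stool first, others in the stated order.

stool();
translate([295, 0, 0]) house_frame();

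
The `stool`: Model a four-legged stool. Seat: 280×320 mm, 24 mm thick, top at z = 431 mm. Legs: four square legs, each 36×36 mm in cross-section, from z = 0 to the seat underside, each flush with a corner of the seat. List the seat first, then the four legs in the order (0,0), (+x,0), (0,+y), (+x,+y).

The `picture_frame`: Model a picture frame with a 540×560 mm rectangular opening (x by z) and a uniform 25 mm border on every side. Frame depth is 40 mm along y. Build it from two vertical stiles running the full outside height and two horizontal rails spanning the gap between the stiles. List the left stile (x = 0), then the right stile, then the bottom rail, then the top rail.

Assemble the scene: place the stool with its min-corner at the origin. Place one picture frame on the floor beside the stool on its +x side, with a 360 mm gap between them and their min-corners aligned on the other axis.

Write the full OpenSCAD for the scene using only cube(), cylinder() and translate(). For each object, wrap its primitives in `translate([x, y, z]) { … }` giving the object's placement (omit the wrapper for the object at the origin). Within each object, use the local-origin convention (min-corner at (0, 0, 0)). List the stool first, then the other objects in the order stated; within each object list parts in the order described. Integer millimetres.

translate([0, 0, 407]) cube([280, 320, 24]);
cube([36, 36, 407]);
translate([244, 0, 0]) cube([36, 36, 407]);
translate([0, 284, 0]) cube([36, 36, 407]);
translate([244, 284, 0]) cube([36, 36, 407]);
translate([640, 0, 0]) {
  cube([25, 40, 610]);
  translate([565, 0, 0]) cube([25, 40, 610]);
  translate([25, 0, 0]) cube([540, 40, 25]);
  translate([25, 0, 585]) cube([540, 40, 25]);
}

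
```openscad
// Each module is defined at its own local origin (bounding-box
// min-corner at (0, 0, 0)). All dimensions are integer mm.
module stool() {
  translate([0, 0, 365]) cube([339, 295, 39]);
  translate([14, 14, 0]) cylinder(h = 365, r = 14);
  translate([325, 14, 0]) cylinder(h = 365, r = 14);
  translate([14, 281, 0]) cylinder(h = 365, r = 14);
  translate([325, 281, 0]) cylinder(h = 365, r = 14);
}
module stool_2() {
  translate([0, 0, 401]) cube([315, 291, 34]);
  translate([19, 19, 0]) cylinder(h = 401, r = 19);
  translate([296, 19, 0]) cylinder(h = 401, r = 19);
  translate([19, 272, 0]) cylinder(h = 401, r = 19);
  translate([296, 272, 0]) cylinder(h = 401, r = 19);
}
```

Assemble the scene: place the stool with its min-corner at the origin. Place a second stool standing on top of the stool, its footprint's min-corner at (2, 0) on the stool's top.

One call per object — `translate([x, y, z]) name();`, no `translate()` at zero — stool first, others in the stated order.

stool();
translate([2, 0, 404]) stool_2();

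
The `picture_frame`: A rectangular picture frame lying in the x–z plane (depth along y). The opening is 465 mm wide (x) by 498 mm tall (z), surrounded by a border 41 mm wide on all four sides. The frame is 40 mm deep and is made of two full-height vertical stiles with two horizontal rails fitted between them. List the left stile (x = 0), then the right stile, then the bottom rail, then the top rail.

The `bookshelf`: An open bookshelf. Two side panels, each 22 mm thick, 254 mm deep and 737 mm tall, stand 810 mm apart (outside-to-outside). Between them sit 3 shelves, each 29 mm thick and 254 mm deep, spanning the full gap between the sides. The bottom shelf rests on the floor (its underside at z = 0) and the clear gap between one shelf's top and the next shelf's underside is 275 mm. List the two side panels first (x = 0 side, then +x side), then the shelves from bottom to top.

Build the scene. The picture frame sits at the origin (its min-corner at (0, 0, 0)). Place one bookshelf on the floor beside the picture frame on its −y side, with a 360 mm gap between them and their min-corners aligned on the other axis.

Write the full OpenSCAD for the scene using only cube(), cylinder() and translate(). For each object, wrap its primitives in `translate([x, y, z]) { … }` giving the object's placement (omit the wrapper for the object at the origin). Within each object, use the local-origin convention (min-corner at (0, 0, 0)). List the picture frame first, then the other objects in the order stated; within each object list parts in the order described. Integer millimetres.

cube([41, 40, 580]);
translate([506, 0, 0]) cube([41, 40, 580]);
translate([41, 0, 0]) cube([465, 40, 41]);
translate([41, 0, 539]) cube([465, 40, 41]);
translate([0, -614, 0]) {
  cube([22, 254, 737]);
  translate([788, 0, 0]) cube([22, 254, 737]);
  translate([22, 0, 0]) cube([766, 254, 29]);
  translate([22, 0, 304]) cube([766, 254, 29]);
  translate([22, 0, 608]) cube([766, 254, 29]);
}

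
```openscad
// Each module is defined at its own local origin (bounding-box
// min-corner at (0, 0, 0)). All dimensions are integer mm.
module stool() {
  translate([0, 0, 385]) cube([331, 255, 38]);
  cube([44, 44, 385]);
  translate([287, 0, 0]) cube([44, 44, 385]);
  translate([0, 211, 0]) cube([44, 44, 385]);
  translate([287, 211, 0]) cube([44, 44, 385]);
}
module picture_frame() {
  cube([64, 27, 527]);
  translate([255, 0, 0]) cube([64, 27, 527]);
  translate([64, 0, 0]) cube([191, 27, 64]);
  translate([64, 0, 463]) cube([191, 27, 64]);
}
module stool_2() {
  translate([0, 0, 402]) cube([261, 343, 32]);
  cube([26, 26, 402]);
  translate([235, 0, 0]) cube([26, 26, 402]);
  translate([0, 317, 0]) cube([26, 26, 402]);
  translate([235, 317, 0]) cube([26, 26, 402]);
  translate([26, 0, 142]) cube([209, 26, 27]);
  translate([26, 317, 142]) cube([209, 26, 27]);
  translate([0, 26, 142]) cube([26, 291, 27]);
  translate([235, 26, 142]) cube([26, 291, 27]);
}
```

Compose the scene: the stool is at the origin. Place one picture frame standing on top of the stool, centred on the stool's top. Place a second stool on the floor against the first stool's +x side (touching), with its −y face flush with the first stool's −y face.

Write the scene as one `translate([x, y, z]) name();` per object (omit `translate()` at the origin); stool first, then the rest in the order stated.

stool();
translate([6, 114, 423]) picture_frame();
translate([331, 0, 0]) stool_2();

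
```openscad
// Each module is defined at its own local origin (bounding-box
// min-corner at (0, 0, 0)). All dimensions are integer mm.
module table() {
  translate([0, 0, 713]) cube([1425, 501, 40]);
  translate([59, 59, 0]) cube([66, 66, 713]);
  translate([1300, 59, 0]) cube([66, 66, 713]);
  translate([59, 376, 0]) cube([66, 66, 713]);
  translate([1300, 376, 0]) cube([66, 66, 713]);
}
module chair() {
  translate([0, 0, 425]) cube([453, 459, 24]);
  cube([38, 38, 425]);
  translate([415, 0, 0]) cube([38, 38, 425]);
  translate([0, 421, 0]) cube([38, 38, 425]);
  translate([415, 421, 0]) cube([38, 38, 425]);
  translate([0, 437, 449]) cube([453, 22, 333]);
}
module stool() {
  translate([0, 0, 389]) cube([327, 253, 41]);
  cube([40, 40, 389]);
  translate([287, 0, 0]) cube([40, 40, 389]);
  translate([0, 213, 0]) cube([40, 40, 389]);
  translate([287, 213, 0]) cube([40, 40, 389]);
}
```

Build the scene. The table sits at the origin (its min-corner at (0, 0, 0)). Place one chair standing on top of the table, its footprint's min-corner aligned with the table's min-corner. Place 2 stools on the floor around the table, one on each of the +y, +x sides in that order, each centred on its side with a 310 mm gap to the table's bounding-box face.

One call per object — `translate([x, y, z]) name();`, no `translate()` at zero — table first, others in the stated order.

table();
translate([0, 0, 753]) chair();
translate([549, 811, 0]) stool();
translate([1735, 124, 0]) stool();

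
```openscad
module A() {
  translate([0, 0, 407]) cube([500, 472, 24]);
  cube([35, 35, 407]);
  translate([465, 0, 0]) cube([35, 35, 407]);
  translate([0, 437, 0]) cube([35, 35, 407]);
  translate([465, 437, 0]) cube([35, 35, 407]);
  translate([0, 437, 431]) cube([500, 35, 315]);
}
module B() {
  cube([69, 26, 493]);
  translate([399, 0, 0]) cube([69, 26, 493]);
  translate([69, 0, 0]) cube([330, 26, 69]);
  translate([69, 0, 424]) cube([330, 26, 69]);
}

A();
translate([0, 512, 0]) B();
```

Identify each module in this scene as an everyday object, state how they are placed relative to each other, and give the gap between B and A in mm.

The picture frame's nearest face is 40 mm from the chair's +y face.

A is a chair. B is a picture frame. The picture frame is on the floor beside the chair on its +y side. The gap between the picture frame and the chair is 40 mm.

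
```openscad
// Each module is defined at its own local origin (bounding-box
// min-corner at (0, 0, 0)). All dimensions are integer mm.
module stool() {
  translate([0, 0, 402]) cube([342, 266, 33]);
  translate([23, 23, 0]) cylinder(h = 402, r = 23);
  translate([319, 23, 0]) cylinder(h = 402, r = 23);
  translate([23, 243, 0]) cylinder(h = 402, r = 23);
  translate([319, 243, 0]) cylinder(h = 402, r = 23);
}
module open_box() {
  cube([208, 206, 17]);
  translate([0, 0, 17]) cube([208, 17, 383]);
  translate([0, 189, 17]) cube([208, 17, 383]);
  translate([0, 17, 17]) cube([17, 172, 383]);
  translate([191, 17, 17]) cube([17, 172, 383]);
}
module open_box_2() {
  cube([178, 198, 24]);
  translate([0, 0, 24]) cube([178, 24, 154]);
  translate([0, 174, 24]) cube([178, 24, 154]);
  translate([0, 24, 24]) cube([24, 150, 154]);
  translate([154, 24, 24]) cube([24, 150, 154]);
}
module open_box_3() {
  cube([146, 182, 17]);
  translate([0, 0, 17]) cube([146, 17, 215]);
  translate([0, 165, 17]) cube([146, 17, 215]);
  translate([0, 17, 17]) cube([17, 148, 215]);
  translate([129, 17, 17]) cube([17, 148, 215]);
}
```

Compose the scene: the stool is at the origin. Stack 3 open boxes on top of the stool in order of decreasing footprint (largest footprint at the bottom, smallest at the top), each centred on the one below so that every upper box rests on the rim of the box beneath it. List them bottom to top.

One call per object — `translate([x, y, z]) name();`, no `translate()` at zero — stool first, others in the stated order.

stool();
translate([67, 30, 435]) open_box();
translate([82, 34, 835]) open_box_2();
translate([98, 42, 1013]) open_box_3();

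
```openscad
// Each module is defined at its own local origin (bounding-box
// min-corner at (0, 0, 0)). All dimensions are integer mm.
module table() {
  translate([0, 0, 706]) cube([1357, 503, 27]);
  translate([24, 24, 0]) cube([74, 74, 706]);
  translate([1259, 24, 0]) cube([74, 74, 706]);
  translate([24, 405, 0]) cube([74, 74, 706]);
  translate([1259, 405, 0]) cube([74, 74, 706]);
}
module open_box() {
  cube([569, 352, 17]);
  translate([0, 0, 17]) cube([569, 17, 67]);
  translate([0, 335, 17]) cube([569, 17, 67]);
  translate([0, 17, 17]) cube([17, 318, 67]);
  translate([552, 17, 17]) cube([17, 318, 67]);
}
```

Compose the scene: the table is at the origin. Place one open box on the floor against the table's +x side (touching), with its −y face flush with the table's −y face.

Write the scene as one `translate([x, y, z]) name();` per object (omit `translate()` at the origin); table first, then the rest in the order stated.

table();
translate([1357, 0, 0]) open_box();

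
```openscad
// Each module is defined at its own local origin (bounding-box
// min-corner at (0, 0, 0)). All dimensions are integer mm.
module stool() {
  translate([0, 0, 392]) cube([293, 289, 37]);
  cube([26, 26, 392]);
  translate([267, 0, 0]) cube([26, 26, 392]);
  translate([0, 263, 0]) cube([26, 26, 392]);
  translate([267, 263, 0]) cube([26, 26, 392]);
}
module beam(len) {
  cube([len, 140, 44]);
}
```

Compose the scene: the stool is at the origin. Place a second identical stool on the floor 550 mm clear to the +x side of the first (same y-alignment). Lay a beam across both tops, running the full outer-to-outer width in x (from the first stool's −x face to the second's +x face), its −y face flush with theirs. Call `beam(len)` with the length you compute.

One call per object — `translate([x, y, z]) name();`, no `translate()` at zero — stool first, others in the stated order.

stool();
translate([843, 0, 0]) stool();
translate([0, 0, 429]) beam(1136);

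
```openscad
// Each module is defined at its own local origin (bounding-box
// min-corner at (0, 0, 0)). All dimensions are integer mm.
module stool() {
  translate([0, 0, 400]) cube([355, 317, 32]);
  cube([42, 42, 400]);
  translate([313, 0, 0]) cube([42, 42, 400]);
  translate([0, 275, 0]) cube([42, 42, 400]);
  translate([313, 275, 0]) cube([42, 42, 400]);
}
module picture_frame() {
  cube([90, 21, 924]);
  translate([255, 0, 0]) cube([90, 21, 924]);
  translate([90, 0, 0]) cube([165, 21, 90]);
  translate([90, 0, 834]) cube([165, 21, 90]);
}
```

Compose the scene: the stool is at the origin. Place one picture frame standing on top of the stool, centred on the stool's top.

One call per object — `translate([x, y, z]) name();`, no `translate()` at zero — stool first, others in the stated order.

stool();
translate([5, 148, 432]) picture_frame();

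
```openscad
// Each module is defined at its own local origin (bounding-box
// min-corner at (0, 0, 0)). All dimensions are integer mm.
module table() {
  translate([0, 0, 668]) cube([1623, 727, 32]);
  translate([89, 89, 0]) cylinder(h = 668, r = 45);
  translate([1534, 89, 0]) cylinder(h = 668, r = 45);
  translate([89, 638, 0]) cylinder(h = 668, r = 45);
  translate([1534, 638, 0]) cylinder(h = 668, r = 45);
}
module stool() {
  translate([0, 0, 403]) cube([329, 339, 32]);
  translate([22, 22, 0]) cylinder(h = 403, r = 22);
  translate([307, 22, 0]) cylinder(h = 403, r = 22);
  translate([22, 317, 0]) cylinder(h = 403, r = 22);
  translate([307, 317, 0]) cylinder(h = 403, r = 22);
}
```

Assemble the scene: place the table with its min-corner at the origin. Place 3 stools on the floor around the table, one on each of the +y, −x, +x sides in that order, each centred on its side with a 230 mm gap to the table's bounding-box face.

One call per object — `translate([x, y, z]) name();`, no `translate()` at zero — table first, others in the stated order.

table();
translate([647, 957, 0]) stool();
translate([-559, 194, 0]) stool();
translate([1853, 194, 0]) stool();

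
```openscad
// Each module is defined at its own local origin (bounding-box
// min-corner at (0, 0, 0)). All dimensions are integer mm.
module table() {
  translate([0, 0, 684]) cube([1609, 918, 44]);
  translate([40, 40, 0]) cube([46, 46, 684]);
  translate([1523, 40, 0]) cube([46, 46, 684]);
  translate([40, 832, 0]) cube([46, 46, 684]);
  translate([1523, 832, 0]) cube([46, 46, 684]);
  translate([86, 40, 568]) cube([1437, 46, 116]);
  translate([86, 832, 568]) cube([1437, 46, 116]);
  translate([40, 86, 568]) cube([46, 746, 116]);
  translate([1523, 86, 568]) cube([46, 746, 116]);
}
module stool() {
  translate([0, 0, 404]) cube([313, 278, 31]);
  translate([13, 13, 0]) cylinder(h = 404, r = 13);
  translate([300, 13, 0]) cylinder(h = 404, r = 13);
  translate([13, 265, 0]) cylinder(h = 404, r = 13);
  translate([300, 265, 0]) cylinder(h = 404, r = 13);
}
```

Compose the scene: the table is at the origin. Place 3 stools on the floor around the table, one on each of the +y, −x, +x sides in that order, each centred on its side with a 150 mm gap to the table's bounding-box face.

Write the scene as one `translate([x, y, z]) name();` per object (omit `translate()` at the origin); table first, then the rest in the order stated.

table();
translate([648, 1068, 0]) stool();
translate([-463, 320, 0]) stool();
translate([1759, 320, 0]) stool();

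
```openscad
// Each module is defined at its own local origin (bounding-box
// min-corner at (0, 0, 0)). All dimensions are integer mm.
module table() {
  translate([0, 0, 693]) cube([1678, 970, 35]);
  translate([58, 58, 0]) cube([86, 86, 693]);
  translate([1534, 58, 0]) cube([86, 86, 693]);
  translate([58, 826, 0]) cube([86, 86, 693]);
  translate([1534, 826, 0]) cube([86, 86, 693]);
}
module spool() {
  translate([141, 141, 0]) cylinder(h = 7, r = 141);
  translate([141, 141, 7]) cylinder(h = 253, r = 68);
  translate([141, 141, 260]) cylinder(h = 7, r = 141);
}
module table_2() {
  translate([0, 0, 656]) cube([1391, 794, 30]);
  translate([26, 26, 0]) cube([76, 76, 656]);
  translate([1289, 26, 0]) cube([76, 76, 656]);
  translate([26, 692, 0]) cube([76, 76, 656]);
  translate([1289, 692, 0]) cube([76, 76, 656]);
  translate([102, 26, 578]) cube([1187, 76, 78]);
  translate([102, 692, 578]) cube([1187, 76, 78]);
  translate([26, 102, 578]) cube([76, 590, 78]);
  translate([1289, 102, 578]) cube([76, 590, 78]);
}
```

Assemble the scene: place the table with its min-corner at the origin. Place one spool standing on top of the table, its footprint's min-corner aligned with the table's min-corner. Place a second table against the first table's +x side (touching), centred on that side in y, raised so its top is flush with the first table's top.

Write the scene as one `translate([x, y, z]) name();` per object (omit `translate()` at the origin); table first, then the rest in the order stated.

table();
translate([0, 0, 728]) spool();
translate([1678, 88, 42]) table_2();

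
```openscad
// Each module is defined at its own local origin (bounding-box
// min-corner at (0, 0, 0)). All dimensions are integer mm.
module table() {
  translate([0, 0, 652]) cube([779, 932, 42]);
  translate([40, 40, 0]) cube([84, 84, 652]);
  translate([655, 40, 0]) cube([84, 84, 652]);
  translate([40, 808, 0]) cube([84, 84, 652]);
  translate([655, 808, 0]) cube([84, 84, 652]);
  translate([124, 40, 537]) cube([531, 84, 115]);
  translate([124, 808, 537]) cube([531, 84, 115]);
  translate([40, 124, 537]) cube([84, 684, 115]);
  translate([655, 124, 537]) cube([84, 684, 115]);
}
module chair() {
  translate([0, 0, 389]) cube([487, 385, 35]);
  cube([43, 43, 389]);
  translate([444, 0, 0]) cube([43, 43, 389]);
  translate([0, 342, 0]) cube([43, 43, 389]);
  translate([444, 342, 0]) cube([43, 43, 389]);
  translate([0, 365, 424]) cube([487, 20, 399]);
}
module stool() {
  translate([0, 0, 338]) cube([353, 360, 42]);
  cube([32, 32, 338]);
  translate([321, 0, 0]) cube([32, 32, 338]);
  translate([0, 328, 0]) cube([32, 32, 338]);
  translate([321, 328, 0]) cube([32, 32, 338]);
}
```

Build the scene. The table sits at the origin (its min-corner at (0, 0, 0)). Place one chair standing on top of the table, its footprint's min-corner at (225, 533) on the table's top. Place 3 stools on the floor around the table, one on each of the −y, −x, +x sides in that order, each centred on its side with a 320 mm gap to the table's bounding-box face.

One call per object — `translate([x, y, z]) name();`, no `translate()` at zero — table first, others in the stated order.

table();
translate([225, 533, 694]) chair();
translate([213, -680, 0]) stool();
translate([-673, 286, 0]) stool();
translate([1099, 286, 0]) stool();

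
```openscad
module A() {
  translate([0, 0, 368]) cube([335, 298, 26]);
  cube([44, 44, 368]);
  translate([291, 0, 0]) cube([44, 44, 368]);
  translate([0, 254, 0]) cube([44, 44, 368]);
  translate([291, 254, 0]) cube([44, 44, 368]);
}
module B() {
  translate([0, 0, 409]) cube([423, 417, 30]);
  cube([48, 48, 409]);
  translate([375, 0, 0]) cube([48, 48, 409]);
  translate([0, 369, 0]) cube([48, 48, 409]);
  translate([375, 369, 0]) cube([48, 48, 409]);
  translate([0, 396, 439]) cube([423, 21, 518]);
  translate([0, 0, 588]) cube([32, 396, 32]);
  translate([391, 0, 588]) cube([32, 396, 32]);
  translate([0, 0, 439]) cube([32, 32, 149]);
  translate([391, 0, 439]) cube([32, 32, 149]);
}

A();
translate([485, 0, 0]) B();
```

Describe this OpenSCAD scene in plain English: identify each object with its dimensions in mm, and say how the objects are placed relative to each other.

A is a four-legged stool. The seat is 335×298 mm, 26 mm thick, top at z = 394 mm. It stands on four square legs, each 44×44 mm in cross-section, from z = 0 to the seat underside, each flush with a corner of the seat.

B is a chair. The seat is a 423×417×30 mm slab with its top at z = 439 mm, on four 48×48 mm corner legs (flush with the seat edges, standing on z = 0). A flat backrest 21 mm thick, 518 mm tall, spans the full seat width and rises from the seat top along its +y edge, rear face flush with the rear of the seat. Two armrests of 32×32 mm section run along each side from the seat's front edge to the front of the backrest, top faces 181 mm above the seat top and outer faces flush with the seat's x-edges; a 32×32 mm post under the front of each armrest stands on the seat at the front corner.

The chair is on the floor beside the stool on its +x side.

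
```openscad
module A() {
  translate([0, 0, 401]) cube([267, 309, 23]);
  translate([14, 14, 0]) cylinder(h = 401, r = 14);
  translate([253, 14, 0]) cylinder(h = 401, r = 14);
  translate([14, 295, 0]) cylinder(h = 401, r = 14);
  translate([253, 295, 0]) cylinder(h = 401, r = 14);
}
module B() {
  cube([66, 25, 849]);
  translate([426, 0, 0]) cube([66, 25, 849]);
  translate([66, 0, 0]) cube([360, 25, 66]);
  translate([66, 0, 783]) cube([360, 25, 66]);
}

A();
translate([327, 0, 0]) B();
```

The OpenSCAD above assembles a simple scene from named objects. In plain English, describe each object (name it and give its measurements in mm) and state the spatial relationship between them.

A is a simple wooden stool: a rectangular seat 267 mm (x) by 309 mm (y), 23 mm thick, top face at z = 424 mm, on four round legs, each 28 mm in diameter. The legs rest on z = 0, each leg's axis is inset half a diameter from the nearest pair of seat edges (so the leg's bounding box is flush with the corner).

B is a picture frame with a 360×717 mm rectangular opening (x by z) and a uniform 66 mm border on every side. Frame depth is 25 mm along y. It is built from two vertical stiles running the full outside height and two horizontal rails spanning the gap between the stiles.

The picture frame is on the floor beside the stool on its +x side.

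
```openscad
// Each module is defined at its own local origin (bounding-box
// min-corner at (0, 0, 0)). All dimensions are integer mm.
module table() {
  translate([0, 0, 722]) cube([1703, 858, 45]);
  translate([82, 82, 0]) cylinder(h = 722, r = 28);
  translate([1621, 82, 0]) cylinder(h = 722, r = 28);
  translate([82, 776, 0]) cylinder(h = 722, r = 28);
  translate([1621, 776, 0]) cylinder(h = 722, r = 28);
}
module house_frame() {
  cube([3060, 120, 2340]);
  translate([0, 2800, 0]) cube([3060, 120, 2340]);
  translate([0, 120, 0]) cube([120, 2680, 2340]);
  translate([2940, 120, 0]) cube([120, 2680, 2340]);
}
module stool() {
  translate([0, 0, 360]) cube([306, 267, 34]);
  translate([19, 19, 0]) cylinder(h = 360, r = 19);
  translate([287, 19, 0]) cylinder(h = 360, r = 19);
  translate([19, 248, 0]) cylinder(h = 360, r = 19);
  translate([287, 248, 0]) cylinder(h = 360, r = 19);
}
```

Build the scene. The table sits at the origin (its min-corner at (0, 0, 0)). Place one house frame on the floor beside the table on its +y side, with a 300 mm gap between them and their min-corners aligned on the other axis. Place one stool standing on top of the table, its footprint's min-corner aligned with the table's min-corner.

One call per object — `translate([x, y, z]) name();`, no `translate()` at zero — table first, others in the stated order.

table();
translate([0, 1158, 0]) house_frame();
translate([0, 0, 767]) stool();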